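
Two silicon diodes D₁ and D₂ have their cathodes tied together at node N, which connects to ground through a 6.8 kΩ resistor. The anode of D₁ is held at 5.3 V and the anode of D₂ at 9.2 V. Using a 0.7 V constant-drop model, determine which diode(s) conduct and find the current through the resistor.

Only D₂ conducts; I_R ≈ 1.2 mA

Assume both conduct. Then node N would need to be at both 5.3−0.7 = 4.6 V and 9.2−0.7 = 8.5 V, which is impossible.
Assume only D₂ conducts: V_N = 9.2 − 0.7 = 8.5 V, so I_R = 8.5/6.8 = 1.25 mA.
Check D₁: its anode-to-cathode voltage is 5.3 − 8.5 = -3.2 V < 0.7 V, so it is off. The assumption is consistent.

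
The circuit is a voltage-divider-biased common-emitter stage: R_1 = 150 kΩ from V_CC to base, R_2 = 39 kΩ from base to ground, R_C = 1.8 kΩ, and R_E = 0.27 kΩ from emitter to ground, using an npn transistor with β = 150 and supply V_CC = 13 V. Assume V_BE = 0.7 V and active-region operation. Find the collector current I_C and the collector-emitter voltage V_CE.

Thevenize the base divider: V_Th = V_CC·R_2/(R_1+R_2) = 13×39/189 = 2.68 V, R_Th = R_1‖R_2 = 31 kΩ.
Base-emitter loop: V_Th = I_B·R_Th + V_BE + (β+1)I_B·R_E, so I_B = (2.68 − 0.7) / (31 + 151×0.27) = 0.0276 mA.
I_C = β·I_B = 150×0.0276 = 4.15 mA, and I_E = (β+1)I_B = 4.17 mA.
V_CE = V_CC − I_C·R_C − I_E·R_E = 13 − 4.15×1.8 − 4.17×0.27 = 4.41 V.
V_CE = 4.41 V > 0.2 V confirms active-region operation.

I_C ≈ 4.1 mA, V_CE ≈ 4.4 V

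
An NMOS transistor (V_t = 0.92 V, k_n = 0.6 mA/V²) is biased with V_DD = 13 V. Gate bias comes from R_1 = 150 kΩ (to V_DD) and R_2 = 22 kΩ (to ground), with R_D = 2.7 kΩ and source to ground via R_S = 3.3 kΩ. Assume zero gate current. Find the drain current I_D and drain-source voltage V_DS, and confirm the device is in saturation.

V_G = V_DD·R_2/(R_1+R_2) = 13×22/172 = 1.66 V.
Assume saturation: I_D = (k_n/2)(V_GS − V_t)² with V_GS = V_G − I_D·R_S = 1.66 − 3.3·I_D.
Substituting gives 3.27·I_D² − 2.47·I_D + 0.166 = 0, with roots I_D = 0.0743 or 0.682 mA.
The root I_D = 0.682 mA gives V_GS = -0.588 V ≤ V_t, so take I_D = 0.0743 mA.
Then V_GS = 1.42 V and V_DS = V_DD − I_D(R_D+R_S) = 13 − 0.0743×6 = 12.6 V.
Saturation requires V_DS ≥ V_GS − V_t = 0.498 V; 12.6 ≥ 0.498 ✓.

I_D ≈ 0.074 mA, V_DS ≈ 13 V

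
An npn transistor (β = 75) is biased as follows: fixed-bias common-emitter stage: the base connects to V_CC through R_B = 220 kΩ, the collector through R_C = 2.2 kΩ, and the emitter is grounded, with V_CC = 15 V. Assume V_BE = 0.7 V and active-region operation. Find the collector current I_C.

I_C ≈ 4.9 mA

Base loop: V_CC = I_B·R_B + V_BE, so I_B = (15 − 0.7)/220 kΩ = 0.065 mA.
In the active region I_C = β·I_B = 75 × 0.065 = 4.88 mA.
Collector loop: V_CE = V_CC − I_C·R_C = 15 − 4.88×2.2 = 4.27 V.
Since V_CE = 4.27 V > V_CE(sat) ≈ 0.2 V, the transistor is in the active region as assumed.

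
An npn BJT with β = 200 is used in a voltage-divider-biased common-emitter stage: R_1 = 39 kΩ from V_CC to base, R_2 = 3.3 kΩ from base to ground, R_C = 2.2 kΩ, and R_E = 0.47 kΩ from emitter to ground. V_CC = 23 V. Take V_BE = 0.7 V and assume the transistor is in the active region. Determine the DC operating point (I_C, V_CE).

Thevenize the base divider: V_Th = V_CC·R_2/(R_1+R_2) = 23×3.3/42.3 = 1.79 V, R_Th = R_1‖R_2 = 3.04 kΩ.
Base-emitter loop: V_Th = I_B·R_Th + V_BE + (β+1)I_B·R_E, so I_B = (1.79 − 0.7) / (3.04 + 201×0.47) = 0.0112 mA.
I_C = β·I_B = 200×0.0112 = 2.24 mA, and I_E = (β+1)I_B = 2.26 mA.
V_CE = V_CC − I_C·R_C − I_E·R_E = 23 − 2.24×2.2 − 2.26×0.47 = 17 V.
V_CE = 17 V > 0.2 V confirms active-region operation.

I_C ≈ 2.2 mA, V_CE ≈ 17 V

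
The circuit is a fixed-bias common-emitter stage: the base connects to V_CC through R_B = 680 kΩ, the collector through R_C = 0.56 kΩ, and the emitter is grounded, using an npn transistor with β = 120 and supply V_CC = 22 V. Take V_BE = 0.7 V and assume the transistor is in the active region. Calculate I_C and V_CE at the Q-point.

Base loop: V_CC = I_B·R_B + V_BE, so I_B = (22 − 0.7)/680 kΩ = 0.0313 mA.
In the active region I_C = β·I_B = 120 × 0.0313 = 3.76 mA.
Collector loop: V_CE = V_CC − I_C·R_C = 22 − 3.76×0.56 = 19.9 V.
Since V_CE = 19.9 V > V_CE(sat) ≈ 0.2 V, the transistor is in the active region as assumed.

I_C ≈ 3.8 mA, V_CE ≈ 20 V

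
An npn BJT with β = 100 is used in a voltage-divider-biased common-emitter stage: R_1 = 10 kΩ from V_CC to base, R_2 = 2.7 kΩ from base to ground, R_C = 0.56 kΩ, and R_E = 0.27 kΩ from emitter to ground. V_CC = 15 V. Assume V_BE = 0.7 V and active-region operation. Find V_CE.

V_CE ≈ 7.9 V

Thevenize the base divider: V_Th = V_CC·R_2/(R_1+R_2) = 15×2.7/12.7 = 3.19 V, R_Th = R_1‖R_2 = 2.13 kΩ.
Base-emitter loop: V_Th = I_B·R_Th + V_BE + (β+1)I_B·R_E, so I_B = (3.19 − 0.7) / (2.13 + 101×0.27) = 0.0847 mA.
I_C = β·I_B = 100×0.0847 = 8.47 mA, and I_E = (β+1)I_B = 8.55 mA.
V_CE = V_CC − I_C·R_C − I_E·R_E = 15 − 8.47×0.56 − 8.55×0.27 = 7.95 V.
V_CE = 7.95 V > 0.2 V confirms active-region operation.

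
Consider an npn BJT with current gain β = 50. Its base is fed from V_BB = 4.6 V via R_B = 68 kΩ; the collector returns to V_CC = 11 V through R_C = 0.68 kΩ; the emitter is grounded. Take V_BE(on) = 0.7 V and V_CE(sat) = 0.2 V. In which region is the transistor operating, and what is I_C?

active; I_C ≈ 2.9 mA

Assume active. Base-emitter loop: I_B = (V_BB − V_BE)/R_B = (4.6 − 0.7)/68 = 0.0574 mA.
I_C = β·I_B = 50×0.0574 = 2.87 mA.
V_CE = V_CC − I_C·R_C = 11 − 2.87×0.68 = 9.05 V > V_CE(sat), so the active-region assumption holds.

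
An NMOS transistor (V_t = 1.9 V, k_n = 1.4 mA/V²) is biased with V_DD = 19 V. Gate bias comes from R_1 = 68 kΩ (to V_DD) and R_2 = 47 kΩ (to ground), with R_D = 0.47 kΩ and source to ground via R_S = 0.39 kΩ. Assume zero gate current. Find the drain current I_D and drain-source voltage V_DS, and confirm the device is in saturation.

I_D ≈ 7 mA, V_DS ≈ 13 V

V_G = V_DD·R_2/(R_1+R_2) = 19×47/115 = 7.77 V.
Assume saturation: I_D = (k_n/2)(V_GS − V_t)² with V_GS = V_G − I_D·R_S = 7.77 − 0.39·I_D.
Substituting gives 0.106·I_D² − 4.2·I_D + 24.1 = 0, with roots I_D = 6.96 or 32.5 mA.
The root I_D = 32.5 mA gives V_GS = -4.92 V ≤ V_t, so take I_D = 6.96 mA.
Then V_GS = 5.05 V and V_DS = V_DD − I_D(R_D+R_S) = 19 − 6.96×0.86 = 13 V.
Saturation requires V_DS ≥ V_GS − V_t = 3.15 V; 13 ≥ 3.15 ✓.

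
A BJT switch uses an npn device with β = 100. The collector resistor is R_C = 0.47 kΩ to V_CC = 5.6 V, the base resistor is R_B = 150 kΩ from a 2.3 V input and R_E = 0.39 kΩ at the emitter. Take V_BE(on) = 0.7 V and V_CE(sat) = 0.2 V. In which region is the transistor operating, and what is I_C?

active; I_C ≈ 0.84 mA

Assume active. Base-emitter loop: I_B = (V_BB − V_BE)/(R_B + (β+1)R_E) = (2.3 − 0.7)/(150 + 101×0.39) = 0.00845 mA.
I_C = β·I_B = 100×0.00845 = 0.845 mA.
V_CE = V_CC − I_C·R_C − I_E·R_E = 5.6 − 0.845×0.47 − 0.853×0.39 = 4.87 V > V_CE(sat), so the active-region assumption holds.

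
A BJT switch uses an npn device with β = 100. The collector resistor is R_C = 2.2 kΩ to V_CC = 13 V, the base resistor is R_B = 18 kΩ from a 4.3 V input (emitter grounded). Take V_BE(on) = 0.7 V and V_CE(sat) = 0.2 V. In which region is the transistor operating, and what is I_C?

saturation; I_C ≈ 5.8 mA

Assume active: I_B = (4.3 − 0.7)/18 = 0.2 mA, giving I_C = β·I_B = 20 mA.
But then V_CE = 13 − 20×2.2 = -31 V < V_CE(sat) = 0.2 V — impossible in the active region.
So the transistor is saturated. With V_CE = 0.2 V, I_C = (V_CC − 0.2)/R_C = 12.8/2.2 = 5.82 mA.
Check: β·I_B = 20 mA > I_C = 5.82 mA, confirming saturation.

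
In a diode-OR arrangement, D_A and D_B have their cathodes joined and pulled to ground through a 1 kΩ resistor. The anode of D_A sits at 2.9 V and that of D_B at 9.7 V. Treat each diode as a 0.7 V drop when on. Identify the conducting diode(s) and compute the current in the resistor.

Only D_B conducts; I_R ≈ 9 mA

Assume both conduct. Then node N would need to be at both 2.9−0.7 = 2.2 V and 9.7−0.7 = 9 V, which is impossible.
Assume only D_B conducts: V_N = 9.7 − 0.7 = 9 V, so I_R = 9/1 = 9 mA.
Check D_A: its anode-to-cathode voltage is 2.9 − 9 = -6.1 V < 0.7 V, so it is off. The assumption is consistent.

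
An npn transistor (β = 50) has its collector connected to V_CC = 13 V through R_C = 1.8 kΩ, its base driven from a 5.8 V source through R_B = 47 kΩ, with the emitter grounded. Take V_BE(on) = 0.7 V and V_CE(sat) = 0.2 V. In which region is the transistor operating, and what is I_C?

Assume active. Base-emitter loop: I_B = (V_BB − V_BE)/R_B = (5.8 − 0.7)/47 = 0.109 mA.
I_C = β·I_B = 50×0.109 = 5.43 mA.
V_CE = V_CC − I_C·R_C = 13 − 5.43×1.8 = 3.23 V > V_CE(sat), so the active-region assumption holds.

active; I_C ≈ 5.4 mA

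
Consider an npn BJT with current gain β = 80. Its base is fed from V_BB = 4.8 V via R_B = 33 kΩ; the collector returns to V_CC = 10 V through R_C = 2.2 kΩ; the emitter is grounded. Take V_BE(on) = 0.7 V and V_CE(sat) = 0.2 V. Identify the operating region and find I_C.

saturation; I_C ≈ 4.5 mA

Assume active: I_B = (4.8 − 0.7)/33 = 0.124 mA, giving I_C = β·I_B = 9.94 mA.
But then V_CE = 10 − 9.94×2.2 = -11.9 V < V_CE(sat) = 0.2 V — impossible in the active region.
So the transistor is saturated. With V_CE = 0.2 V, I_C = (V_CC − 0.2)/R_C = 9.8/2.2 = 4.45 mA.
Check: β·I_B = 9.94 mA > I_C = 4.45 mA, confirming saturation.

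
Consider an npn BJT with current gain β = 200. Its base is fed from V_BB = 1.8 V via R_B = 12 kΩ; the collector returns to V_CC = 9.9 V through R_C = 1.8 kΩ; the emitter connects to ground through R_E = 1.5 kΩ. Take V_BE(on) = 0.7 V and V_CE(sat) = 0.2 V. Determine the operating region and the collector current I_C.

Assume active. Base-emitter loop: I_B = (V_BB − V_BE)/(R_B + (β+1)R_E) = (1.8 − 0.7)/(12 + 201×1.5) = 0.00351 mA.
I_C = β·I_B = 200×0.00351 = 0.702 mA.
V_CE = V_CC − I_C·R_C − I_E·R_E = 9.9 − 0.702×1.8 − 0.705×1.5 = 7.58 V > V_CE(sat), so the active-region assumption holds.

active; I_C ≈ 0.7 mA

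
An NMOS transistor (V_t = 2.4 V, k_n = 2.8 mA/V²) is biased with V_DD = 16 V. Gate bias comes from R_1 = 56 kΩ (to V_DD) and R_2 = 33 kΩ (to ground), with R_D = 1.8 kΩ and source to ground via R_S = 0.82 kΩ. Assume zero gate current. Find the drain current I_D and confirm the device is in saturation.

V_G = V_DD·R_2/(R_1+R_2) = 16×33/89 = 5.93 V.
Assume saturation: I_D = (k_n/2)(V_GS − V_t)² with V_GS = V_G − I_D·R_S = 5.93 − 0.82·I_D.
Substituting gives 0.941·I_D² − 9.11·I_D + 17.5 = 0, with roots I_D = 2.63 or 7.04 mA.
The root I_D = 7.04 mA gives V_GS = 0.157 V ≤ V_t, so take I_D = 2.63 mA.
Then V_GS = 3.77 V and V_DS = V_DD − I_D(R_D+R_S) = 16 − 2.63×2.62 = 9.1 V.
Saturation requires V_DS ≥ V_GS − V_t = 1.37 V; 9.1 ≥ 1.37 ✓.

I_D ≈ 2.6 mA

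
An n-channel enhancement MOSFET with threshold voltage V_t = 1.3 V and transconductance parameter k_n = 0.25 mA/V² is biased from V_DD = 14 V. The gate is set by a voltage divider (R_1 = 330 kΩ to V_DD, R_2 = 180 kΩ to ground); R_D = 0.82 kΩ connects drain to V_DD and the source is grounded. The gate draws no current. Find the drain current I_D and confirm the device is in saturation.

I_D ≈ 1.7 mA

V_G = V_DD·R_2/(R_1+R_2) = 14×180/510 = 4.94 V. With the source grounded, V_GS = V_G = 4.94 V.
Assume saturation: I_D = (k_n/2)(V_GS − V_t)² = (0.25/2)×(4.94 − 1.3)² = 0.125×3.64² = 1.66 mA.
V_DS = V_DD − I_D·R_D = 14 − 1.66×0.82 = 12.6 V.
Saturation requires V_DS ≥ V_GS − V_t = 3.64 V; 12.6 ≥ 3.64 ✓.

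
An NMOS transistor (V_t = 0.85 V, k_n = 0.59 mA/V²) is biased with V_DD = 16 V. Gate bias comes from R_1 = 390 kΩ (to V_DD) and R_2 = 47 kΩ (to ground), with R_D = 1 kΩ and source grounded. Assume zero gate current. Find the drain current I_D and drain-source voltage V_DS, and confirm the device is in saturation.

I_D ≈ 0.22 mA, V_DS ≈ 16 V

V_G = V_DD·R_2/(R_1+R_2) = 16×47/437 = 1.72 V. With the source grounded, V_GS = V_G = 1.72 V.
Assume saturation: I_D = (k_n/2)(V_GS − V_t)² = (0.59/2)×(1.72 − 0.85)² = 0.295×0.871² = 0.224 mA.
V_DS = V_DD − I_D·R_D = 16 − 0.224×1 = 15.8 V.
Saturation requires V_DS ≥ V_GS − V_t = 0.871 V; 15.8 ≥ 0.871 ✓.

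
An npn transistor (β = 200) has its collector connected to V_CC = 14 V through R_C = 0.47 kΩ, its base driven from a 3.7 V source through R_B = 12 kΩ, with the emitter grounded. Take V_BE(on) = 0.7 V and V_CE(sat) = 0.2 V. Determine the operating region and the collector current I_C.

saturation; I_C ≈ 29 mA

Assume active: I_B = (3.7 − 0.7)/12 = 0.25 mA, giving I_C = β·I_B = 50 mA.
But then V_CE = 14 − 50×0.47 = -9.5 V < V_CE(sat) = 0.2 V — impossible in the active region.
So the transistor is saturated. With V_CE = 0.2 V, I_C = (V_CC − 0.2)/R_C = 13.8/0.47 = 29.4 mA.
Check: β·I_B = 50 mA > I_C = 29.4 mA, confirming saturation.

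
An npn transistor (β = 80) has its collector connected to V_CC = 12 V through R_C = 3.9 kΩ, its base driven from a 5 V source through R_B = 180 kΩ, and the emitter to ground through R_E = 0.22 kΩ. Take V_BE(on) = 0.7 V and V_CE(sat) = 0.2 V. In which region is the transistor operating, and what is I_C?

active; I_C ≈ 1.7 mA

Assume active. Base-emitter loop: I_B = (V_BB − V_BE)/(R_B + (β+1)R_E) = (5 − 0.7)/(180 + 81×0.22) = 0.0217 mA.
I_C = β·I_B = 80×0.0217 = 1.74 mA.
V_CE = V_CC − I_C·R_C − I_E·R_E = 12 − 1.74×3.9 − 1.76×0.22 = 4.83 V > V_CE(sat), so the active-region assumption holds.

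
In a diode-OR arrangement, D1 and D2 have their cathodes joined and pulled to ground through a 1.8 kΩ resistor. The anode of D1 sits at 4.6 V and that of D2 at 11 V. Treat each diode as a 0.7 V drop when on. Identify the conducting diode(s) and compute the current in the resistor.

Only D2 conducts; I_R ≈ 5.7 mA

Assume both conduct. Then node N would need to be at both 4.6−0.7 = 3.9 V and 11−0.7 = 10.3 V, which is impossible.
Assume only D2 conducts: V_N = 11 − 0.7 = 10.3 V, so I_R = 10.3/1.8 = 5.72 mA.
Check D1: its anode-to-cathode voltage is 4.6 − 10.3 = -5.7 V < 0.7 V, so it is off. The assumption is consistent.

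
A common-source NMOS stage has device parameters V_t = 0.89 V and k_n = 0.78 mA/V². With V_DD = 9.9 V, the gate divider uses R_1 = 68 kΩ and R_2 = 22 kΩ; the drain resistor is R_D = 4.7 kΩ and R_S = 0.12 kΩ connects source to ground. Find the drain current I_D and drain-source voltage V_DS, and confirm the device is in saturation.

V_G = V_DD·R_2/(R_1+R_2) = 9.9×22/90 = 2.42 V.
Assume saturation: I_D = (k_n/2)(V_GS − V_t)² with V_GS = V_G − I_D·R_S = 2.42 − 0.12·I_D.
Substituting gives 0.00562·I_D² − 1.14·I_D + 0.913 = 0, with roots I_D = 0.802 or 203 mA.
The root I_D = 203 mA gives V_GS = -21.9 V ≤ V_t, so take I_D = 0.802 mA.
Then V_GS = 2.32 V and V_DS = V_DD − I_D(R_D+R_S) = 9.9 − 0.802×4.82 = 6.04 V.
Saturation requires V_DS ≥ V_GS − V_t = 1.43 V; 6.04 ≥ 1.43 ✓.

I_D ≈ 0.8 mA, V_DS ≈ 6 V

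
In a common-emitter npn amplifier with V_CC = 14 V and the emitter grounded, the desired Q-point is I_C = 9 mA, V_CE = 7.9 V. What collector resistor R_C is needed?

Collector loop: V_CC = I_C·R_C + V_CE.
R_C = (V_CC − V_CE)/I_C = (14 − 7.9)/9 = 0.678 kΩ.

R_C ≈ 0.68 kΩ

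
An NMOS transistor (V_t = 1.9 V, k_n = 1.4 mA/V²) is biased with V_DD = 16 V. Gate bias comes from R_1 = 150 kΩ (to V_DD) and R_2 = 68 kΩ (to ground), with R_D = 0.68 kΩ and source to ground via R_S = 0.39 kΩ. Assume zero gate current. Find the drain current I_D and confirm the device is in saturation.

V_G = V_DD·R_2/(R_1+R_2) = 16×68/218 = 4.99 V.
Assume saturation: I_D = (k_n/2)(V_GS − V_t)² with V_GS = V_G − I_D·R_S = 4.99 − 0.39·I_D.
Substituting gives 0.106·I_D² − 2.69·I_D + 6.69 = 0, with roots I_D = 2.8 or 22.4 mA.
The root I_D = 22.4 mA gives V_GS = -3.76 V ≤ V_t, so take I_D = 2.8 mA.
Then V_GS = 3.9 V and V_DS = V_DD − I_D(R_D+R_S) = 16 − 2.8×1.07 = 13 V.
Saturation requires V_DS ≥ V_GS − V_t = 2 V; 13 ≥ 2 ✓.

I_D ≈ 2.8 mA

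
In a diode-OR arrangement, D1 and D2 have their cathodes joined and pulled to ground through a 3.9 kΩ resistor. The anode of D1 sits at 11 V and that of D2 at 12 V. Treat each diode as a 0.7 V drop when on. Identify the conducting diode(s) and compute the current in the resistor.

Only D2 conducts; I_R ≈ 2.9 mA

Assume both conduct. Then node N would need to be at both 11−0.7 = 10.3 V and 12−0.7 = 11.3 V, which is impossible.
Assume only D2 conducts: V_N = 12 − 0.7 = 11.3 V, so I_R = 11.3/3.9 = 2.9 mA.
Check D1: its anode-to-cathode voltage is 11 − 11.3 = -0.3 V < 0.7 V, so it is off. The assumption is consistent.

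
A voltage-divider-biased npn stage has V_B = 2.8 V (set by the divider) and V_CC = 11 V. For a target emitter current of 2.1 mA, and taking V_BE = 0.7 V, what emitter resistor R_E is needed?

R_E ≈ 1 kΩ

V_E = V_B − V_BE = 2.8 − 0.7 = 2.1 V.
R_E = V_E / I_E = 2.1 / 2.1 = 1 kΩ.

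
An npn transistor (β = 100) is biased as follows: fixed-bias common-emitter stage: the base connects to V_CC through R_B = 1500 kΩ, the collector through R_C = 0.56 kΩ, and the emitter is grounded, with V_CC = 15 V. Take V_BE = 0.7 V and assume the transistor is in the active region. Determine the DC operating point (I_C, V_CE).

I_C ≈ 0.95 mA, V_CE ≈ 14 V

Base loop: V_CC = I_B·R_B + V_BE, so I_B = (15 − 0.7)/1500 kΩ = 0.00953 mA.
In the active region I_C = β·I_B = 100 × 0.00953 = 0.953 mA.
Collector loop: V_CE = V_CC − I_C·R_C = 15 − 0.953×0.56 = 14.5 V.
Since V_CE = 14.5 V > V_CE(sat) ≈ 0.2 V, the transistor is in the active region as assumed.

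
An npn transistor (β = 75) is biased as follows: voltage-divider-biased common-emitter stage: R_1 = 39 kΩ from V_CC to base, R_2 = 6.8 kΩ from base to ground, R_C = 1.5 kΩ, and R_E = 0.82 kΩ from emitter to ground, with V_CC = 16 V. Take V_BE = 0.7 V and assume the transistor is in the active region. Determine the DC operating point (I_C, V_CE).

I_C ≈ 1.8 mA, V_CE ≈ 12 V

Thevenize the base divider: V_Th = V_CC·R_2/(R_1+R_2) = 16×6.8/45.8 = 2.38 V, R_Th = R_1‖R_2 = 5.79 kΩ.
Base-emitter loop: V_Th = I_B·R_Th + V_BE + (β+1)I_B·R_E, so I_B = (2.38 − 0.7) / (5.79 + 76×0.82) = 0.0246 mA.
I_C = β·I_B = 75×0.0246 = 1.85 mA, and I_E = (β+1)I_B = 1.87 mA.
V_CE = V_CC − I_C·R_C − I_E·R_E = 16 − 1.85×1.5 − 1.87×0.82 = 11.7 V.
V_CE = 11.7 V > 0.2 V confirms active-region operation.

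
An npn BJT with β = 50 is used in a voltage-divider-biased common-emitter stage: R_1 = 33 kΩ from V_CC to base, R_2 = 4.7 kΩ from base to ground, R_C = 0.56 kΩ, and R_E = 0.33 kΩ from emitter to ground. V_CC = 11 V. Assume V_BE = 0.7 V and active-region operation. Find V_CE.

V_CE ≈ 9.6 V

Thevenize the base divider: V_Th = V_CC·R_2/(R_1+R_2) = 11×4.7/37.7 = 1.37 V, R_Th = R_1‖R_2 = 4.11 kΩ.
Base-emitter loop: V_Th = I_B·R_Th + V_BE + (β+1)I_B·R_E, so I_B = (1.37 − 0.7) / (4.11 + 51×0.33) = 0.0321 mA.
I_C = β·I_B = 50×0.0321 = 1.6 mA, and I_E = (β+1)I_B = 1.63 mA.
V_CE = V_CC − I_C·R_C − I_E·R_E = 11 − 1.6×0.56 − 1.63×0.33 = 9.56 V.
V_CE = 9.56 V > 0.2 V confirms active-region operation.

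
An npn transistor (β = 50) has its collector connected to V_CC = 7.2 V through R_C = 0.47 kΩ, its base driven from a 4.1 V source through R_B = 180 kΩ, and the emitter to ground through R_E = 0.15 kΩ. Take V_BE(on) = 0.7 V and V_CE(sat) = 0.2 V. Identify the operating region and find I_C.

Assume active. Base-emitter loop: I_B = (V_BB − V_BE)/(R_B + (β+1)R_E) = (4.1 − 0.7)/(180 + 51×0.15) = 0.0181 mA.
I_C = β·I_B = 50×0.0181 = 0.906 mA.
V_CE = V_CC − I_C·R_C − I_E·R_E = 7.2 − 0.906×0.47 − 0.924×0.15 = 6.64 V > V_CE(sat), so the active-region assumption holds.

active; I_C ≈ 0.91 mA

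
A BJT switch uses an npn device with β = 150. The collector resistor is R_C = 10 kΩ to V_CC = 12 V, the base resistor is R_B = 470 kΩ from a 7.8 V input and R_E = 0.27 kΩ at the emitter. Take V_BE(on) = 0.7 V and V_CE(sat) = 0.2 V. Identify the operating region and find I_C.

Assume active: I_B = (7.8 − 0.7)/(470 + 151×0.27) = 0.0139 mA, I_C = β·I_B = 2.09 mA.
Then V_CE = 12 − 2.09×10 − 2.1×0.27 = -9.42 V < 0.2 V — the active assumption fails.
Re-solve with V_CE = 0.2 V. KCL at the emitter: V_E/R_E = (V_BB−0.7−V_E)/R_B + (V_CC−0.2−V_E)/R_C, giving V_E = 0.314 V.
I_C = (V_CC − 0.2 − V_E)/R_C = (11.8 − 0.314)/10 = 1.15 mA.
Check: I_B = (7.1 − 0.314)/470 = 0.0144 mA, and β·I_B = 2.17 mA > I_C, confirming saturation.

saturation; I_C ≈ 1.1 mA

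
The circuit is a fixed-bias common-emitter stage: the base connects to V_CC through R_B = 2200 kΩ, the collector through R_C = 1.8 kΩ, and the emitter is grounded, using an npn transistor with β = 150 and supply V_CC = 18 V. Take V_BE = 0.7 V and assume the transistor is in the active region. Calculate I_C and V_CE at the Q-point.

Base loop: V_CC = I_B·R_B + V_BE, so I_B = (18 − 0.7)/2200 kΩ = 0.00786 mA.
In the active region I_C = β·I_B = 150 × 0.00786 = 1.18 mA.
Collector loop: V_CE = V_CC − I_C·R_C = 18 − 1.18×1.8 = 15.9 V.
Since V_CE = 15.9 V > V_CE(sat) ≈ 0.2 V, the transistor is in the active region as assumed.

I_C ≈ 1.2 mA, V_CE ≈ 16 V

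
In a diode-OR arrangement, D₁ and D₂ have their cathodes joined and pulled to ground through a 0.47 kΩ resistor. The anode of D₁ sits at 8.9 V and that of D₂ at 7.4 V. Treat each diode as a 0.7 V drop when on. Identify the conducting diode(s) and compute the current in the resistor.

Only D₁ conducts; I_R ≈ 17 mA

Assume both conduct. Then node N would need to be at both 8.9−0.7 = 8.2 V and 7.4−0.7 = 6.7 V, which is impossible.
Assume only D₁ conducts: V_N = 8.9 − 0.7 = 8.2 V, so I_R = 8.2/0.47 = 17.4 mA.
Check D₂: its anode-to-cathode voltage is 7.4 − 8.2 = -0.8 V < 0.7 V, so it is off. The assumption is consistent.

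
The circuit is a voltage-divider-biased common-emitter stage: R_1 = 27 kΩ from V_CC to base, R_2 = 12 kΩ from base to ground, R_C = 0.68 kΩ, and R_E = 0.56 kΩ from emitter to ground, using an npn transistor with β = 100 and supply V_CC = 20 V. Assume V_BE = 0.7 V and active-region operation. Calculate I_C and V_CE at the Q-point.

I_C ≈ 8.4 mA, V_CE ≈ 9.5 V

Thevenize the base divider: V_Th = V_CC·R_2/(R_1+R_2) = 20×12/39 = 6.15 V, R_Th = R_1‖R_2 = 8.31 kΩ.
Base-emitter loop: V_Th = I_B·R_Th + V_BE + (β+1)I_B·R_E, so I_B = (6.15 − 0.7) / (8.31 + 101×0.56) = 0.0841 mA.
I_C = β·I_B = 100×0.0841 = 8.41 mA, and I_E = (β+1)I_B = 8.49 mA.
V_CE = V_CC − I_C·R_C − I_E·R_E = 20 − 8.41×0.68 − 8.49×0.56 = 9.53 V.
V_CE = 9.53 V > 0.2 V confirms active-region operation.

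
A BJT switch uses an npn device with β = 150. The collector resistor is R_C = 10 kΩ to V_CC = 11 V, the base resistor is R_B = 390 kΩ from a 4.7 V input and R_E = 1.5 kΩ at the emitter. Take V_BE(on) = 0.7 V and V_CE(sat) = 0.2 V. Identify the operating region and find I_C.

Assume active: I_B = (4.7 − 0.7)/(390 + 151×1.5) = 0.00649 mA, I_C = β·I_B = 0.973 mA.
Then V_CE = 11 − 0.973×10 − 0.98×1.5 = -0.202 V < 0.2 V — the active assumption fails.
Re-solve with V_CE = 0.2 V. KCL at the emitter: V_E/R_E = (V_BB−0.7−V_E)/R_B + (V_CC−0.2−V_E)/R_C, giving V_E = 1.42 V.
I_C = (V_CC − 0.2 − V_E)/R_C = (10.8 − 1.42)/10 = 0.938 mA.
Check: I_B = (4 − 1.42)/390 = 0.00662 mA, and β·I_B = 0.993 mA > I_C, confirming saturation.

saturation; I_C ≈ 0.94 mA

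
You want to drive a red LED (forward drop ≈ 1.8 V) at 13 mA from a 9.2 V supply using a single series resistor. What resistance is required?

The resistor drops V_S − V_D = 9.2 − 1.8 = 7.4 V at 13 mA.
R = 7.4 V / 13 mA = 0.569 kΩ.

R ≈ 0.57 kΩ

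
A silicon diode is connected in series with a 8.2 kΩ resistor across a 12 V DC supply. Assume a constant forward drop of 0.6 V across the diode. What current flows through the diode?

I ≈ 1.4 mA

KVL around the loop: 12 = V_D + I·R = 0.6 + I × 8.2 kΩ.
So I = (12 − 0.6) / 8.2 kΩ = 11.4 / 8.2 = 1.39 mA.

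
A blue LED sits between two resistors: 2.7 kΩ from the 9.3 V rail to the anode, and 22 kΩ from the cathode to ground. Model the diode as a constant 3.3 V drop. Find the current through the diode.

The two resistors are in series with the diode, so KVL gives 9.3 = I·2.7 + 3.3 + I·22.
I = (9.3 − 3.3) / (2.7 + 22) kΩ = 6 / 24.7 = 0.243 mA.

I ≈ 0.24 mA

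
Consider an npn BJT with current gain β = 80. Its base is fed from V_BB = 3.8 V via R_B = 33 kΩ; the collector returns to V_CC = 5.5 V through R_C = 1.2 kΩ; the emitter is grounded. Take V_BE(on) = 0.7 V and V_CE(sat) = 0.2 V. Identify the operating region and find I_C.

saturation; I_C ≈ 4.4 mA

Assume active: I_B = (3.8 − 0.7)/33 = 0.0939 mA, giving I_C = β·I_B = 7.52 mA.
But then V_CE = 5.5 − 7.52×1.2 = -3.52 V < V_CE(sat) = 0.2 V — impossible in the active region.
So the transistor is saturated. With V_CE = 0.2 V, I_C = (V_CC − 0.2)/R_C = 5.3/1.2 = 4.42 mA.
Check: β·I_B = 7.52 mA > I_C = 4.42 mA, confirming saturation.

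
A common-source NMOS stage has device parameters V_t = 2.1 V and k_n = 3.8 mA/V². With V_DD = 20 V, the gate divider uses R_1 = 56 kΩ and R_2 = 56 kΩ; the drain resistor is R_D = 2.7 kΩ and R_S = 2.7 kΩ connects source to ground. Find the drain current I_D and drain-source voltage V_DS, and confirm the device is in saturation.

I_D ≈ 2.5 mA, V_DS ≈ 6.5 V

V_G = V_DD·R_2/(R_1+R_2) = 20×56/112 = 10 V.
Assume saturation: I_D = (k_n/2)(V_GS − V_t)² with V_GS = V_G − I_D·R_S = 10 − 2.7·I_D.
Substituting gives 13.9·I_D² − 82.1·I_D + 119 = 0, with roots I_D = 2.5 or 3.42 mA.
The root I_D = 3.42 mA gives V_GS = 0.758 V ≤ V_t, so take I_D = 2.5 mA.
Then V_GS = 3.25 V and V_DS = V_DD − I_D(R_D+R_S) = 20 − 2.5×5.4 = 6.49 V.
Saturation requires V_DS ≥ V_GS − V_t = 1.15 V; 6.49 ≥ 1.15 ✓.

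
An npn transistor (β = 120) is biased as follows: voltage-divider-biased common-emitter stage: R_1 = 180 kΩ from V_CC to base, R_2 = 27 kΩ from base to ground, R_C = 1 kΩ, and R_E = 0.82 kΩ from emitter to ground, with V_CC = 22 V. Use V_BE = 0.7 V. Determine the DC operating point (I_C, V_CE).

Thevenize the base divider: V_Th = V_CC·R_2/(R_1+R_2) = 22×27/207 = 2.87 V, R_Th = R_1‖R_2 = 23.5 kΩ.
Base-emitter loop: V_Th = I_B·R_Th + V_BE + (β+1)I_B·R_E, so I_B = (2.87 − 0.7) / (23.5 + 121×0.82) = 0.0177 mA.
I_C = β·I_B = 120×0.0177 = 2.12 mA, and I_E = (β+1)I_B = 2.14 mA.
V_CE = V_CC − I_C·R_C − I_E·R_E = 22 − 2.12×1 − 2.14×0.82 = 18.1 V.
V_CE = 18.1 V > 0.2 V confirms active-region operation.

I_C ≈ 2.1 mA, V_CE ≈ 18 V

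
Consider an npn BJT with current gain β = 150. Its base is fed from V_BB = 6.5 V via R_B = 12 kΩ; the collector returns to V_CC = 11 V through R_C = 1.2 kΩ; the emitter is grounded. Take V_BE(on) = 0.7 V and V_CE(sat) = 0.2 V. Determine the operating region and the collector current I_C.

Assume active: I_B = (6.5 − 0.7)/12 = 0.483 mA, giving I_C = β·I_B = 72.5 mA.
But then V_CE = 11 − 72.5×1.2 = -76 V < V_CE(sat) = 0.2 V — impossible in the active region.
So the transistor is saturated. With V_CE = 0.2 V, I_C = (V_CC − 0.2)/R_C = 10.8/1.2 = 9 mA.
Check: β·I_B = 72.5 mA > I_C = 9 mA, confirming saturation.

saturation; I_C ≈ 9 mA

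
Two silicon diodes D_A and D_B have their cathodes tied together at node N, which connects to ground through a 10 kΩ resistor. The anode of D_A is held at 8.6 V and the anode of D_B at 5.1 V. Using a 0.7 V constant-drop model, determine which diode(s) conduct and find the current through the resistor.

Only D_A conducts; I_R ≈ 0.79 mA

Assume both conduct. Then node N would need to be at both 8.6−0.7 = 7.9 V and 5.1−0.7 = 4.4 V, which is impossible.
Assume only D_A conducts: V_N = 8.6 − 0.7 = 7.9 V, so I_R = 7.9/10 = 0.79 mA.
Check D_B: its anode-to-cathode voltage is 5.1 − 7.9 = -2.8 V < 0.7 V, so it is off. The assumption is consistent.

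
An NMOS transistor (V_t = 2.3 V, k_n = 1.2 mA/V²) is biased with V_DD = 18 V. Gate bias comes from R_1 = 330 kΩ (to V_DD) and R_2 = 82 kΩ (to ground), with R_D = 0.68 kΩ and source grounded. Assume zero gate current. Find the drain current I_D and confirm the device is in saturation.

I_D ≈ 0.99 mA

V_G = V_DD·R_2/(R_1+R_2) = 18×82/412 = 3.58 V. With the source grounded, V_GS = V_G = 3.58 V.
Assume saturation: I_D = (k_n/2)(V_GS − V_t)² = (1.2/2)×(3.58 − 2.3)² = 0.6×1.28² = 0.987 mA.
V_DS = V_DD − I_D·R_D = 18 − 0.987×0.68 = 17.3 V.
Saturation requires V_DS ≥ V_GS − V_t = 1.28 V; 17.3 ≥ 1.28 ✓.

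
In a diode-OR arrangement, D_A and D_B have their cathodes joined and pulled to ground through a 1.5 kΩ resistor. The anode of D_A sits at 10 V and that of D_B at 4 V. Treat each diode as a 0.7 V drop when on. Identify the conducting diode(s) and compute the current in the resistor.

Only D_A conducts; I_R ≈ 6.2 mA

Assume both conduct. Then node N would need to be at both 10−0.7 = 9.3 V and 4−0.7 = 3.3 V, which is impossible.
Assume only D_A conducts: V_N = 10 − 0.7 = 9.3 V, so I_R = 9.3/1.5 = 6.2 mA.
Check D_B: its anode-to-cathode voltage is 4 − 9.3 = -5.3 V < 0.7 V, so it is off. The assumption is consistent.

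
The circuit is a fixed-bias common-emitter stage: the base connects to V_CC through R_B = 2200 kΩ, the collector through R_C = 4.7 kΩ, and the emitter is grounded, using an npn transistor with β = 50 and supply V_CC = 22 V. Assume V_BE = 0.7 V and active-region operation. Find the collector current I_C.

I_C ≈ 0.48 mA

Base loop: V_CC = I_B·R_B + V_BE, so I_B = (22 − 0.7)/2200 kΩ = 0.00968 mA.
In the active region I_C = β·I_B = 50 × 0.00968 = 0.484 mA.
Collector loop: V_CE = V_CC − I_C·R_C = 22 − 0.484×4.7 = 19.7 V.
Since V_CE = 19.7 V > V_CE(sat) ≈ 0.2 V, the transistor is in the active region as assumed.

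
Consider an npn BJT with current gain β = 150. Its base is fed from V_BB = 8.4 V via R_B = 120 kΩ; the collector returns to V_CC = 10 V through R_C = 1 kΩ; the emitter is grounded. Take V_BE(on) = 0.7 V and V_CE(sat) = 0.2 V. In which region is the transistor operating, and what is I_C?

Assume active. Base-emitter loop: I_B = (V_BB − V_BE)/R_B = (8.4 − 0.7)/120 = 0.0642 mA.
I_C = β·I_B = 150×0.0642 = 9.62 mA.
V_CE = V_CC − I_C·R_C = 10 − 9.62×1 = 0.375 V > V_CE(sat), so the active-region assumption holds.

active; I_C ≈ 9.6 mA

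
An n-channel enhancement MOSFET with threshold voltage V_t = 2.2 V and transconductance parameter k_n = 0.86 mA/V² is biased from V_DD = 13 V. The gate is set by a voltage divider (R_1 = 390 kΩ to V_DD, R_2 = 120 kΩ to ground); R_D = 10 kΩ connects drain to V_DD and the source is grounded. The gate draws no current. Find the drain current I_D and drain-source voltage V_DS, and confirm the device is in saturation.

V_G = V_DD·R_2/(R_1+R_2) = 13×120/510 = 3.06 V. With the source grounded, V_GS = V_G = 3.06 V.
Assume saturation: I_D = (k_n/2)(V_GS − V_t)² = (0.86/2)×(3.06 − 2.2)² = 0.43×0.859² = 0.317 mA.
V_DS = V_DD − I_D·R_D = 13 − 0.317×10 = 9.83 V.
Saturation requires V_DS ≥ V_GS − V_t = 0.859 V; 9.83 ≥ 0.859 ✓.

I_D ≈ 0.32 mA, V_DS ≈ 9.8 V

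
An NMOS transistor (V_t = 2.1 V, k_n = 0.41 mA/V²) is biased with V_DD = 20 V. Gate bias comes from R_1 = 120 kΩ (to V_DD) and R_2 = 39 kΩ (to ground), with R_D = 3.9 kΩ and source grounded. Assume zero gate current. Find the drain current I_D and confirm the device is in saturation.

V_G = V_DD·R_2/(R_1+R_2) = 20×39/159 = 4.91 V. With the source grounded, V_GS = V_G = 4.91 V.
Assume saturation: I_D = (k_n/2)(V_GS − V_t)² = (0.41/2)×(4.91 − 2.1)² = 0.205×2.81² = 1.61 mA.
V_DS = V_DD − I_D·R_D = 20 − 1.61×3.9 = 13.7 V.
Saturation requires V_DS ≥ V_GS − V_t = 2.81 V; 13.7 ≥ 2.81 ✓.

I_D ≈ 1.6 mA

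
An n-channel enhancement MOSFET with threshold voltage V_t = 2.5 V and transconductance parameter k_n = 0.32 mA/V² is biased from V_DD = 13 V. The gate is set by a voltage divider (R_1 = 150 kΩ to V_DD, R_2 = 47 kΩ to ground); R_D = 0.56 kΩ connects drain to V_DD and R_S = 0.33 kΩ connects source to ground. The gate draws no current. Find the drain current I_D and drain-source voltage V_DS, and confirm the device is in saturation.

V_G = V_DD·R_2/(R_1+R_2) = 13×47/197 = 3.1 V.
Assume saturation: I_D = (k_n/2)(V_GS − V_t)² with V_GS = V_G − I_D·R_S = 3.1 − 0.33·I_D.
Substituting gives 0.0174·I_D² − 1.06·I_D + 0.0579 = 0, with roots I_D = 0.0545 or 61 mA.
The root I_D = 61 mA gives V_GS = -17 V ≤ V_t, so take I_D = 0.0545 mA.
Then V_GS = 3.08 V and V_DS = V_DD − I_D(R_D+R_S) = 13 − 0.0545×0.89 = 13 V.
Saturation requires V_DS ≥ V_GS − V_t = 0.584 V; 13 ≥ 0.584 ✓.

I_D ≈ 0.054 mA, V_DS ≈ 13 V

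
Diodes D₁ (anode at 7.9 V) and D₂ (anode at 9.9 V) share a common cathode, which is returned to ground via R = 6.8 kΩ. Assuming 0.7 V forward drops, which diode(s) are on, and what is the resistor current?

Only D₂ conducts; I_R ≈ 1.4 mA

Assume both conduct. Then node N would need to be at both 7.9−0.7 = 7.2 V and 9.9−0.7 = 9.2 V, which is impossible.
Assume only D₂ conducts: V_N = 9.9 − 0.7 = 9.2 V, so I_R = 9.2/6.8 = 1.35 mA.
Check D₁: its anode-to-cathode voltage is 7.9 − 9.2 = -1.3 V < 0.7 V, so it is off. The assumption is consistent.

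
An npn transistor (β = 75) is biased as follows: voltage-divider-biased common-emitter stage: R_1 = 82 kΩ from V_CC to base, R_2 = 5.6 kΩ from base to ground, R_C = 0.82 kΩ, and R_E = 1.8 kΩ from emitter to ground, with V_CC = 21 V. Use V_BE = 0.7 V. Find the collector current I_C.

I_C ≈ 0.34 mA

Thevenize the base divider: V_Th = V_CC·R_2/(R_1+R_2) = 21×5.6/87.6 = 1.34 V, R_Th = R_1‖R_2 = 5.24 kΩ.
Base-emitter loop: V_Th = I_B·R_Th + V_BE + (β+1)I_B·R_E, so I_B = (1.34 − 0.7) / (5.24 + 76×1.8) = 0.00452 mA.
I_C = β·I_B = 75×0.00452 = 0.339 mA, and I_E = (β+1)I_B = 0.344 mA.
V_CE = V_CC − I_C·R_C − I_E·R_E = 21 − 0.339×0.82 − 0.344×1.8 = 20.1 V.
V_CE = 20.1 V > 0.2 V confirms active-region operation.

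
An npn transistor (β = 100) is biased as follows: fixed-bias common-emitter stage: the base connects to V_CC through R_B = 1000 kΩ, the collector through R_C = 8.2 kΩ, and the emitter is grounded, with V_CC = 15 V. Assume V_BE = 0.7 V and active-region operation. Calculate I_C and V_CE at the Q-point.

I_C ≈ 1.4 mA, V_CE ≈ 3.3 V

Base loop: V_CC = I_B·R_B + V_BE, so I_B = (15 − 0.7)/1000 kΩ = 0.0143 mA.
In the active region I_C = β·I_B = 100 × 0.0143 = 1.43 mA.
Collector loop: V_CE = V_CC − I_C·R_C = 15 − 1.43×8.2 = 3.27 V.
Since V_CE = 3.27 V > V_CE(sat) ≈ 0.2 V, the transistor is in the active region as assumed.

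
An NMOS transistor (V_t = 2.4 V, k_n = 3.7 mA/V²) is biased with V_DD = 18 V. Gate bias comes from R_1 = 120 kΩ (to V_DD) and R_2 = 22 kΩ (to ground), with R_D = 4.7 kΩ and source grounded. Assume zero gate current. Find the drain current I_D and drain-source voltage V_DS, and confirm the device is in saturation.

V_G = V_DD·R_2/(R_1+R_2) = 18×22/142 = 2.79 V. With the source grounded, V_GS = V_G = 2.79 V.
Assume saturation: I_D = (k_n/2)(V_GS − V_t)² = (3.7/2)×(2.79 − 2.4)² = 1.85×0.389² = 0.28 mA.
V_DS = V_DD − I_D·R_D = 18 − 0.28×4.7 = 16.7 V.
Saturation requires V_DS ≥ V_GS − V_t = 0.389 V; 16.7 ≥ 0.389 ✓.

I_D ≈ 0.28 mA, V_DS ≈ 17 V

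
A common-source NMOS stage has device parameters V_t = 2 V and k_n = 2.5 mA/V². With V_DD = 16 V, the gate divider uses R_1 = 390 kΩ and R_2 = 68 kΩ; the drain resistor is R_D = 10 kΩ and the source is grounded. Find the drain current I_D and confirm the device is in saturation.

I_D ≈ 0.18 mA

V_G = V_DD·R_2/(R_1+R_2) = 16×68/458 = 2.38 V. With the source grounded, V_GS = V_G = 2.38 V.
Assume saturation: I_D = (k_n/2)(V_GS − V_t)² = (2.5/2)×(2.38 − 2)² = 1.25×0.376² = 0.176 mA.
V_DS = V_DD − I_D·R_D = 16 − 0.176×10 = 14.2 V.
Saturation requires V_DS ≥ V_GS − V_t = 0.376 V; 14.2 ≥ 0.376 ✓.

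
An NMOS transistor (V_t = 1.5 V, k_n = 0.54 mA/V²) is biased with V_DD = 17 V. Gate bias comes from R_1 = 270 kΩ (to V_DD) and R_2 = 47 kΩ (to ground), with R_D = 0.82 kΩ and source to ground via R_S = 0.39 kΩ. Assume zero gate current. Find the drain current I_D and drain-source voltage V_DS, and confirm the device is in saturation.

I_D ≈ 0.23 mA, V_DS ≈ 17 V

V_G = V_DD·R_2/(R_1+R_2) = 17×47/317 = 2.52 V.
Assume saturation: I_D = (k_n/2)(V_GS − V_t)² with V_GS = V_G − I_D·R_S = 2.52 − 0.39·I_D.
Substituting gives 0.0411·I_D² − 1.21·I_D + 0.281 = 0, with roots I_D = 0.233 or 29.4 mA.
The root I_D = 29.4 mA gives V_GS = -8.93 V ≤ V_t, so take I_D = 0.233 mA.
Then V_GS = 2.43 V and V_DS = V_DD − I_D(R_D+R_S) = 17 − 0.233×1.21 = 16.7 V.
Saturation requires V_DS ≥ V_GS − V_t = 0.93 V; 16.7 ≥ 0.93 ✓.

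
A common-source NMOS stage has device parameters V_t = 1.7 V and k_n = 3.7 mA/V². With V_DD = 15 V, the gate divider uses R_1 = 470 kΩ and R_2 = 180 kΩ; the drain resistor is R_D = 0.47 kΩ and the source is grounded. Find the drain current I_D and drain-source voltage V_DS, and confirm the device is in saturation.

V_G = V_DD·R_2/(R_1+R_2) = 15×180/650 = 4.15 V. With the source grounded, V_GS = V_G = 4.15 V.
Assume saturation: I_D = (k_n/2)(V_GS − V_t)² = (3.7/2)×(4.15 − 1.7)² = 1.85×2.45² = 11.1 mA.
V_DS = V_DD − I_D·R_D = 15 − 11.1×0.47 = 9.76 V.
Saturation requires V_DS ≥ V_GS − V_t = 2.45 V; 9.76 ≥ 2.45 ✓.

I_D ≈ 11 mA, V_DS ≈ 9.8 V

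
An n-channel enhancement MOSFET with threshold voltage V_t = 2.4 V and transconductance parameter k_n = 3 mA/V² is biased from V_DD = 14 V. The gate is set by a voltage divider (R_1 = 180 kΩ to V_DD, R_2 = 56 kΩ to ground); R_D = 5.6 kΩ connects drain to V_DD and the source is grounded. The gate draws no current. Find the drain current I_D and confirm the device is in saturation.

I_D ≈ 1.3 mA

V_G = V_DD·R_2/(R_1+R_2) = 14×56/236 = 3.32 V. With the source grounded, V_GS = V_G = 3.32 V.
Assume saturation: I_D = (k_n/2)(V_GS − V_t)² = (3/2)×(3.32 − 2.4)² = 1.5×0.922² = 1.28 mA.
V_DS = V_DD − I_D·R_D = 14 − 1.28×5.6 = 6.86 V.
Saturation requires V_DS ≥ V_GS − V_t = 0.922 V; 6.86 ≥ 0.922 ✓.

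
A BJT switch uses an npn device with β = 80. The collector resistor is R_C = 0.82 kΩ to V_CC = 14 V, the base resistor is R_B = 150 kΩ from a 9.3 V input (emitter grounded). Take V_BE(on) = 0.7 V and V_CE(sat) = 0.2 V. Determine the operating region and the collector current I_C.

Assume active. Base-emitter loop: I_B = (V_BB − V_BE)/R_B = (9.3 − 0.7)/150 = 0.0573 mA.
I_C = β·I_B = 80×0.0573 = 4.59 mA.
V_CE = V_CC − I_C·R_C = 14 − 4.59×0.82 = 10.2 V > V_CE(sat), so the active-region assumption holds.

active; I_C ≈ 4.6 mA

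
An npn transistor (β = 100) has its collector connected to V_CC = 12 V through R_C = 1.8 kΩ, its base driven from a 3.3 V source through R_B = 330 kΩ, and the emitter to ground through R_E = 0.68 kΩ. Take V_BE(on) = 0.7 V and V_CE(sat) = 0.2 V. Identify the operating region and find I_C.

active; I_C ≈ 0.65 mA

Assume active. Base-emitter loop: I_B = (V_BB − V_BE)/(R_B + (β+1)R_E) = (3.3 − 0.7)/(330 + 101×0.68) = 0.00652 mA.
I_C = β·I_B = 100×0.00652 = 0.652 mA.
V_CE = V_CC − I_C·R_C − I_E·R_E = 12 − 0.652×1.8 − 0.659×0.68 = 10.4 V > V_CE(sat), so the active-region assumption holds.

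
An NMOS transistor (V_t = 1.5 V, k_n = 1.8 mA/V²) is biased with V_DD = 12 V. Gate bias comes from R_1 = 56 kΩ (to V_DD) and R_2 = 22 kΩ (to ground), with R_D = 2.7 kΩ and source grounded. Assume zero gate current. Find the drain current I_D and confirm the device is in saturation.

I_D ≈ 3.2 mA

V_G = V_DD·R_2/(R_1+R_2) = 12×22/78 = 3.38 V. With the source grounded, V_GS = V_G = 3.38 V.
Assume saturation: I_D = (k_n/2)(V_GS − V_t)² = (1.8/2)×(3.38 − 1.5)² = 0.9×1.88² = 3.2 mA.
V_DS = V_DD − I_D·R_D = 12 − 3.2×2.7 = 3.37 V.
Saturation requires V_DS ≥ V_GS − V_t = 1.88 V; 3.37 ≥ 1.88 ✓.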